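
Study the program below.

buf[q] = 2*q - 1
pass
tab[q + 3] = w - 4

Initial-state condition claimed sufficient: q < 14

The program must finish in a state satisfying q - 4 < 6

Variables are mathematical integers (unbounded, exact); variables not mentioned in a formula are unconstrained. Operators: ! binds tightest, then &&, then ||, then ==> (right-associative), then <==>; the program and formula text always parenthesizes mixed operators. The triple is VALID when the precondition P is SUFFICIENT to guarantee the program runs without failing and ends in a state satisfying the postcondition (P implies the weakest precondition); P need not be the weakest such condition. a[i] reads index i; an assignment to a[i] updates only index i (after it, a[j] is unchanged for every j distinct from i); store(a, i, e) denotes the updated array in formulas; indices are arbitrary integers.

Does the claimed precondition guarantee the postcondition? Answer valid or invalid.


Working backward. After the program, the postcondition q - 4 < 6 must hold; in canonical form it is q < 10.
Before tab[q + 3] := w - 4: q < 10
Before skip: q < 10
Before buf[q] := 2*q - 1: q < 10
The weakest precondition is q < 10.
Check whether q < 14 implies it.
Countermodel: at the initial state q = 10, the precondition holds but the weakest precondition fails.
Answer: invalid


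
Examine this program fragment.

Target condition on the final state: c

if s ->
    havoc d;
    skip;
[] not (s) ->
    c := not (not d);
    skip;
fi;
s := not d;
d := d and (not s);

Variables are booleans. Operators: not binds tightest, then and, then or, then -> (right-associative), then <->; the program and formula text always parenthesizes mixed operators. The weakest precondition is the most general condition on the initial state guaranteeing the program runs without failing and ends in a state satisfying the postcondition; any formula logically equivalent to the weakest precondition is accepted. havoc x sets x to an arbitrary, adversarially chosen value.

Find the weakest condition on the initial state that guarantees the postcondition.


Working backward. After the program, c must hold.
Before d := d and (not s): c
Before s := not d: c
Then branch requires c; else branch requires d.
Before the if: (s -> c) and ((not s) -> d)
Answer: WP = (s -> c) and ((not s) -> d)


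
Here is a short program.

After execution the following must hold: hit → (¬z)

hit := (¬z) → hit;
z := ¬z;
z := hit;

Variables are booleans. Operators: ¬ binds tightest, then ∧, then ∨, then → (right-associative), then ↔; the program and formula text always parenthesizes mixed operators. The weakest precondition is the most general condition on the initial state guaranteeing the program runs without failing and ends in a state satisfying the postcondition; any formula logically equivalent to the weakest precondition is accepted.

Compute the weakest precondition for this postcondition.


Working backward. After the program, hit → (¬z) must hold.
Before z := hit: hit → (¬hit)
Before z := ¬z: hit → (¬hit)
Before hit := (¬z) → hit: ((¬z) → hit) → (¬((¬z) → hit))
Answer: WP = ((¬z) → hit) → (¬((¬z) → hit))


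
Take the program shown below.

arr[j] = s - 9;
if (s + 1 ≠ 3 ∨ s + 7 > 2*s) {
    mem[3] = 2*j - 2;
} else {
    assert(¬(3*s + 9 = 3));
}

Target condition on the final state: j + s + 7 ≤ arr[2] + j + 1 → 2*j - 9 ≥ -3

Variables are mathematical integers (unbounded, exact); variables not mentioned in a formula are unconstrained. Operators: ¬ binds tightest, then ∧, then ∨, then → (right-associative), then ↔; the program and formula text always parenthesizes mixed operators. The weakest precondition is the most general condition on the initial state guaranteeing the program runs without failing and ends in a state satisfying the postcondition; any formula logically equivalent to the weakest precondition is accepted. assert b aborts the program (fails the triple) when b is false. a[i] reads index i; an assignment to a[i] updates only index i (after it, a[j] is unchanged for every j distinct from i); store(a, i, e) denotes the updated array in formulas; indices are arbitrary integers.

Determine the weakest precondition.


Working backward. After the program, the postcondition j + s + 7 ≤ arr[2] + j + 1 → 2*j - 9 ≥ -3 must hold; in canonical form it is s ≤ arr[2] - 6 → 2*j ≥ 6.
Then branch requires s ≤ arr[2] - 6 → 2*j ≥ 6; else branch requires (¬(3*s = -6)) ∧ (s ≤ arr[2] - 6 → 2*j ≥ 6).
Before the if: ((s ≠ 2 ∨ s < 7) → (s ≤ arr[2] - 6 → 2*j ≥ 6)) ∧ ((¬(s ≠ 2 ∨ s < 7)) → ((¬(3*s = -6)) ∧ (s ≤ arr[2] - 6 → 2*j ≥ 6)))
Before arr[j] := s - 9: ((s ≠ 2 ∨ s < 7) → (s ≤ store(arr, j, s - 9)[2] - 6 → 2*j ≥ 6)) ∧ ((¬(s ≠ 2 ∨ s < 7)) → ((¬(3*s = -6)) ∧ (s ≤ store(arr, j, s - 9)[2] - 6 → 2*j ≥ 6)))
Answer: WP = ((s ≠ 2 ∨ s < 7) → (s ≤ store(arr, j, s - 9)[2] - 6 → 2*j ≥ 6)) ∧ ((¬(s ≠ 2 ∨ s < 7)) → ((¬(3*s = -6)) ∧ (s ≤ store(arr, j, s - 9)[2] - 6 → 2*j ≥ 6)))


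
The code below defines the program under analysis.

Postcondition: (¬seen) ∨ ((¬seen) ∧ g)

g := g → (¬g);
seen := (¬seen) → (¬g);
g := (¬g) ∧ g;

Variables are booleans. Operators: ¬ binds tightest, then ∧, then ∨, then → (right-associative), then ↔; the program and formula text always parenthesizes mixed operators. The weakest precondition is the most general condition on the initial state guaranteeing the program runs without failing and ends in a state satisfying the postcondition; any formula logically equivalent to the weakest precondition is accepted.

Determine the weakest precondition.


Working backward. After the program, (¬seen) ∨ ((¬seen) ∧ g) must hold.
Before g := (¬g) ∧ g: ¬seen
Before seen := (¬seen) → (¬g): ¬((¬seen) → (¬g))
Before g := g → (¬g): ¬((¬seen) → (¬(g → (¬g))))
Answer: WP = ¬((¬seen) → (¬(g → (¬g))))


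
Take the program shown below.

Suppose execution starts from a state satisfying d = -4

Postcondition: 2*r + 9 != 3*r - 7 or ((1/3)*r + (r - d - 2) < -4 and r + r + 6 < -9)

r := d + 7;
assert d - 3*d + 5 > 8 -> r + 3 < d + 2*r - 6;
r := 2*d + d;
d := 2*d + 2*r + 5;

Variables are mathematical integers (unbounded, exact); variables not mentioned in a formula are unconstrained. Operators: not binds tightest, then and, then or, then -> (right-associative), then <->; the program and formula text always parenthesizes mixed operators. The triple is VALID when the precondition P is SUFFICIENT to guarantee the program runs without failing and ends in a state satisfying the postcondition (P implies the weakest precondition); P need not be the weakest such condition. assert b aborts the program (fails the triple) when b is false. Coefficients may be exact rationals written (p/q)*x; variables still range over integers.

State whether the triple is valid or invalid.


Working backward. After the program, the postcondition 2*r + 9 != 3*r - 7 or ((1/3)*r + (r - d - 2) < -4 and r + r + 6 < -9) must hold; in canonical form it is r != 16 or ((4/3)*r < d - 2 and 2*r < -15).
Before d := 2*d + 2*r + 5: r != 16 or (2*d + (2/3)*r > -3 and 2*r < -15)
Before r := 2*d + d: 3*d != 16 or (4*d > -3 and 6*d < -15)
Before assert d - 3*d + 5 > 8 -> r + 3 < d + 2*r - 6: (2*d < -3 -> d + r > 9) and (3*d != 16 or (4*d > -3 and 6*d < -15))
Before r := d + 7: (2*d < -3 -> 2*d > 2) and (3*d != 16 or (4*d > -3 and 6*d < -15))
The weakest precondition is (2*d < -3 -> 2*d > 2) and (3*d != 16 or (4*d > -3 and 6*d < -15)).
Check whether d = -4 implies it.
Countermodel: at the initial state d = -4, the precondition holds but the weakest precondition fails.
Answer: invalid


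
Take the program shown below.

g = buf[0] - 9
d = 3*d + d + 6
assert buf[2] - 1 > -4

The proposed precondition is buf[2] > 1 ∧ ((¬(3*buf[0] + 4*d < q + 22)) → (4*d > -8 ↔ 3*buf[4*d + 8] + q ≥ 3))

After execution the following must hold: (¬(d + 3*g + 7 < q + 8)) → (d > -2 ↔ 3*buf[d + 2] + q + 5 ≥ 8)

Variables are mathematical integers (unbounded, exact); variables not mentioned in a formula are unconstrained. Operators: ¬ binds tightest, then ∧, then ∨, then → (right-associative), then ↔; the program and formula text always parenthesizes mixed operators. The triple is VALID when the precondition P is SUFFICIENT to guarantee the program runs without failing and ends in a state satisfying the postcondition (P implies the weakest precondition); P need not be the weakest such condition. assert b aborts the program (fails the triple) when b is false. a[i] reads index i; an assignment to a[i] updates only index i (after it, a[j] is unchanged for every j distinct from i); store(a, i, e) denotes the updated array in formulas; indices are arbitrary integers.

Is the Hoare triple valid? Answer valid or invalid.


Working backward. After the program, the postcondition (¬(d + 3*g + 7 < q + 8)) → (d > -2 ↔ 3*buf[d + 2] + q + 5 ≥ 8) must hold; in canonical form it is (¬(d + 3*g < q + 1)) → (d > -2 ↔ 3*buf[d + 2] + q ≥ 3).
Before assert buf[2] - 1 > -4: buf[2] > -3 ∧ ((¬(d + 3*g < q + 1)) → (d > -2 ↔ 3*buf[d + 2] + q ≥ 3))
Before d := 3*d + d + 6: buf[2] > -3 ∧ ((¬(4*d + 3*g < q - 5)) → (4*d > -8 ↔ 3*buf[4*d + 8] + q ≥ 3))
Before g := buf[0] - 9: buf[2] > -3 ∧ ((¬(3*buf[0] + 4*d < q + 22)) → (4*d > -8 ↔ 3*buf[4*d + 8] + q ≥ 3))
The weakest precondition is buf[2] > -3 ∧ ((¬(3*buf[0] + 4*d < q + 22)) → (4*d > -8 ↔ 3*buf[4*d + 8] + q ≥ 3)).
Check whether buf[2] > 1 ∧ ((¬(3*buf[0] + 4*d < q + 22)) → (4*d > -8 ↔ 3*buf[4*d + 8] + q ≥ 3)) implies it.
Every state satisfying the precondition satisfies the weakest precondition: the implication holds.
Answer: valid


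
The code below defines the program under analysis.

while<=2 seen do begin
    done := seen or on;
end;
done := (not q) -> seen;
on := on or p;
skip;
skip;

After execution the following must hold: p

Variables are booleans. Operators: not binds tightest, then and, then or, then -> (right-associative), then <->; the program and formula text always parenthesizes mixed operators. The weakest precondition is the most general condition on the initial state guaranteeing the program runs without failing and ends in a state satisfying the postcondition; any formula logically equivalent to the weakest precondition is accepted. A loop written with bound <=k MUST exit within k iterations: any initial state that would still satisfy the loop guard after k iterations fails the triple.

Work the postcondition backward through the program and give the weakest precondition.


Working backward. After the program, p must hold.
Before skip: p
Before skip: p
Before on := on or p: p
Before done := (not q) -> seen: p
Before the loop (bound <=2), unroll the exhaustion recursion (WP_0 = exit-now case; WP_j = one more guarded iteration, up to j = 2):
  WP_0: (not seen) and p
  WP_1: (seen -> ((not seen) and p)) and ((not seen) -> p)
  WP_2: (seen -> ((seen -> ((not seen) and p)) and ((not seen) -> p))) and ((not seen) -> p)
So before the loop: (seen -> ((seen -> ((not seen) and p)) and ((not seen) -> p))) and ((not seen) -> p)
Answer: WP = (seen -> ((seen -> ((not seen) and p)) and ((not seen) -> p))) and ((not seen) -> p)


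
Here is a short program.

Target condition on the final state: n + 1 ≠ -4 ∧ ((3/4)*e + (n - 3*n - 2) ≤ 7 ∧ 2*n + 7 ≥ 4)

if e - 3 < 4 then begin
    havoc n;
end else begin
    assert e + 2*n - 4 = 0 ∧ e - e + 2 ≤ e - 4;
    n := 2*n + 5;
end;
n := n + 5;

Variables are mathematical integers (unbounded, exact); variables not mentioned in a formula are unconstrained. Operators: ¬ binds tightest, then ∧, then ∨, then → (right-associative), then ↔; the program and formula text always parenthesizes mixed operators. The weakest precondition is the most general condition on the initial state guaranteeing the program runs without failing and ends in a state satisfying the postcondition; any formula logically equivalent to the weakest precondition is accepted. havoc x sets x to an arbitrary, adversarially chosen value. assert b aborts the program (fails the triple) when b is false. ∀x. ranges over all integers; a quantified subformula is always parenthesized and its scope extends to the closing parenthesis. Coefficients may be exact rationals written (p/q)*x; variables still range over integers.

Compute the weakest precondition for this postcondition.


Working backward. After the program, the postcondition n + 1 ≠ -4 ∧ ((3/4)*e + (n - 3*n - 2) ≤ 7 ∧ 2*n + 7 ≥ 4) must hold; in canonical form it is n ≠ -5 ∧ (3/4)*e ≤ 2*n + 9 ∧ 2*n ≥ -3.
Before n := n + 5: n ≠ -10 ∧ (3/4)*e ≤ 2*n + 19 ∧ 2*n ≥ -13
Then branch requires ∀n_1. (n_1 ≠ -10 ∧ (3/4)*e ≤ 2*n_1 + 19 ∧ 2*n_1 ≥ -13); else branch requires e + 2*n = 4 ∧ e ≥ 6 ∧ 2*n ≠ -15 ∧ (3/4)*e ≤ 4*n + 29 ∧ 4*n ≥ -23.
Before the if: (e < 7 → (∀n_1. (n_1 ≠ -10 ∧ (3/4)*e ≤ 2*n_1 + 19 ∧ 2*n_1 ≥ -13))) ∧ ((¬(e < 7)) → (e + 2*n = 4 ∧ e ≥ 6 ∧ 2*n ≠ -15 ∧ (3/4)*e ≤ 4*n + 29 ∧ 4*n ≥ -23))
Answer: WP = (e < 7 → (∀n_1. (n_1 ≠ -10 ∧ (3/4)*e ≤ 2*n_1 + 19 ∧ 2*n_1 ≥ -13))) ∧ ((¬(e < 7)) → (e + 2*n = 4 ∧ e ≥ 6 ∧ 2*n ≠ -15 ∧ (3/4)*e ≤ 4*n + 29 ∧ 4*n ≥ -23))


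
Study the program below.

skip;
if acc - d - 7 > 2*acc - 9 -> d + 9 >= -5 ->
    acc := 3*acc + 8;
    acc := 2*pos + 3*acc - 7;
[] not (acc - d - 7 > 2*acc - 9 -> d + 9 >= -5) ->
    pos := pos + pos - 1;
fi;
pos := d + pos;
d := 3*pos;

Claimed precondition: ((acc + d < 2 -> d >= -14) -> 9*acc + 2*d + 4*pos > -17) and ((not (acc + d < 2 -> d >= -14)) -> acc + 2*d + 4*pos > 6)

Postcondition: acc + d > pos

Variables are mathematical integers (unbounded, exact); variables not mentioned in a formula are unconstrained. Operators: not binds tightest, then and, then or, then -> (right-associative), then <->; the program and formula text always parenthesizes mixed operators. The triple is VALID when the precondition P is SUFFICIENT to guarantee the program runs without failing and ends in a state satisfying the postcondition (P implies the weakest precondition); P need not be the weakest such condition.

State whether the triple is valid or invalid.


Working backward. After the program, acc + d > pos must hold.
Before d := 3*pos: acc + 2*pos > 0
Before pos := d + pos: acc + 2*d + 2*pos > 0
Then branch requires 9*acc + 2*d + 4*pos > -17; else branch requires acc + 2*d + 4*pos > 2.
Before the if: ((acc + d < 2 -> d >= -14) -> 9*acc + 2*d + 4*pos > -17) and ((not (acc + d < 2 -> d >= -14)) -> acc + 2*d + 4*pos > 2)
Before skip: ((acc + d < 2 -> d >= -14) -> 9*acc + 2*d + 4*pos > -17) and ((not (acc + d < 2 -> d >= -14)) -> acc + 2*d + 4*pos > 2)
The weakest precondition is ((acc + d < 2 -> d >= -14) -> 9*acc + 2*d + 4*pos > -17) and ((not (acc + d < 2 -> d >= -14)) -> acc + 2*d + 4*pos > 2).
Check whether ((acc + d < 2 -> d >= -14) -> 9*acc + 2*d + 4*pos > -17) and ((not (acc + d < 2 -> d >= -14)) -> acc + 2*d + 4*pos > 6) implies it.
Every state satisfying the precondition satisfies the weakest precondition: the implication holds.
Answer: valid


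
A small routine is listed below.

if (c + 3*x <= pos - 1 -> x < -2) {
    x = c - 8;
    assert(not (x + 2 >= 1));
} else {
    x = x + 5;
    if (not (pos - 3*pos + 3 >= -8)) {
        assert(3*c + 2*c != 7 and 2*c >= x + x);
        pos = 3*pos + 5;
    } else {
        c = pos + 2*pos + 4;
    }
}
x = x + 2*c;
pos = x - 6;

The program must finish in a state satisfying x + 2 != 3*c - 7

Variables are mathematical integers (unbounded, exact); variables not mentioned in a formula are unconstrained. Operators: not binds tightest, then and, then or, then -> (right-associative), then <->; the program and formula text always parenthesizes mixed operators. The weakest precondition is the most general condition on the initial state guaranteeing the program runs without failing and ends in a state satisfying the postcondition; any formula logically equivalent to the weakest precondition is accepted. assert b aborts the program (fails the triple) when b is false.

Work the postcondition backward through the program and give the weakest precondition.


Working backward. After the program, the postcondition x + 2 != 3*c - 7 must hold; in canonical form it is x != 3*c - 9.
Before pos := x - 6: x != 3*c - 9
Before x := x + 2*c: x != c - 9
Then branch requires not (c >= 7); else branch requires ((not (2*pos <= 11)) -> (5*c != 7 and 2*c >= 2*x + 10 and x != c - 14)) and (2*pos <= 11 -> x != 3*pos - 10).
Before the if: ((c + 3*x <= pos - 1 -> x < -2) -> (not (c >= 7))) and ((not (c + 3*x <= pos - 1 -> x < -2)) -> (((not (2*pos <= 11)) -> (5*c != 7 and 2*c >= 2*x + 10 and x != c - 14)) and (2*pos <= 11 -> x != 3*pos - 10)))
Answer: WP = ((c + 3*x <= pos - 1 -> x < -2) -> (not (c >= 7))) and ((not (c + 3*x <= pos - 1 -> x < -2)) -> (((not (2*pos <= 11)) -> (5*c != 7 and 2*c >= 2*x + 10 and x != c - 14)) and (2*pos <= 11 -> x != 3*pos - 10)))


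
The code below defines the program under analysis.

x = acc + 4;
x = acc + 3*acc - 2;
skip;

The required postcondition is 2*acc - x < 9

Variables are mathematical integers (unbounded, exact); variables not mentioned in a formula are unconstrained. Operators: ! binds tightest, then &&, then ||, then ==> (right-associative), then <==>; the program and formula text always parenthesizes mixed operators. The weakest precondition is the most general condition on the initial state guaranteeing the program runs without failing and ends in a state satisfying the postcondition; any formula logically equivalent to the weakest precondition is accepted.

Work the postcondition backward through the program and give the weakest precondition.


Working backward. After the program, the postcondition 2*acc - x < 9 must hold; in canonical form it is 2*acc < x + 9.
Before skip: 2*acc < x + 9
Before x := acc + 3*acc - 2: 2*acc > -7
Before x := acc + 4: 2*acc > -7
Answer: WP = 2*acc > -7


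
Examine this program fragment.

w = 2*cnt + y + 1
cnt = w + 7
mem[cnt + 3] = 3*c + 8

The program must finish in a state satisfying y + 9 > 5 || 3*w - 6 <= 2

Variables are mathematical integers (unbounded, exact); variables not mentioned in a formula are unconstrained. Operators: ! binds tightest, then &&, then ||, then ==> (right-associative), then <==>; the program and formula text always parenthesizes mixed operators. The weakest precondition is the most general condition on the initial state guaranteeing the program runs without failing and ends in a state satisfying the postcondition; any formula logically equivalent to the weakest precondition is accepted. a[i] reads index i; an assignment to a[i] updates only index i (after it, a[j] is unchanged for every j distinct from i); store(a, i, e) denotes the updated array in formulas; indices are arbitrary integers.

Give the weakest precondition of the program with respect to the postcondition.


Working backward. After the program, the postcondition y + 9 > 5 || 3*w - 6 <= 2 must hold; in canonical form it is y > -4 || 3*w <= 8.
Before mem[cnt + 3] := 3*c + 8: y > -4 || 3*w <= 8
Before cnt := w + 7: y > -4 || 3*w <= 8
Before w := 2*cnt + y + 1: y > -4 || 6*cnt + 3*y <= 5
Answer: WP = y > -4 || 6*cnt + 3*y <= 5


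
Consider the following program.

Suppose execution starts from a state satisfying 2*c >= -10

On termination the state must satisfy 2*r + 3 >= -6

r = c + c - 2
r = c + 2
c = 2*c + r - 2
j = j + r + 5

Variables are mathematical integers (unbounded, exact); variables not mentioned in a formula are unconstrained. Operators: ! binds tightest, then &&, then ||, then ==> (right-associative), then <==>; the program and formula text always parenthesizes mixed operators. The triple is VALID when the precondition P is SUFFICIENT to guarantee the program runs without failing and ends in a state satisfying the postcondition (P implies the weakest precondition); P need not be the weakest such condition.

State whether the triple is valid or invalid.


Working backward. After the program, the postcondition 2*r + 3 >= -6 must hold; in canonical form it is 2*r >= -9.
Before j := j + r + 5: 2*r >= -9
Before c := 2*c + r - 2: 2*r >= -9
Before r := c + 2: 2*c >= -13
Before r := c + c - 2: 2*c >= -13
The weakest precondition is 2*c >= -13.
Check whether 2*c >= -10 implies it.
Every state satisfying the precondition satisfies the weakest precondition: the implication holds.
Answer: valid


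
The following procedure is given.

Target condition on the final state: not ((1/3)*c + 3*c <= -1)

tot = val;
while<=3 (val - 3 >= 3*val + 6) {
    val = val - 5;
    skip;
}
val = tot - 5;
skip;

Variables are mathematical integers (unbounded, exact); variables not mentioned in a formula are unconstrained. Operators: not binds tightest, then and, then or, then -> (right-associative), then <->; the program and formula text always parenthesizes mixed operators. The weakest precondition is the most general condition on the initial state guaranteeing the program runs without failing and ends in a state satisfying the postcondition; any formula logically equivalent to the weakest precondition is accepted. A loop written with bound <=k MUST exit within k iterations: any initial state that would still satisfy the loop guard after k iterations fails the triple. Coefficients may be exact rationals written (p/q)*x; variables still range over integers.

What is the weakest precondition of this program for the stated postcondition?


Working backward. After the program, the postcondition not ((1/3)*c + 3*c <= -1) must hold; in canonical form it is not ((10/3)*c <= -1).
Before skip: not ((10/3)*c <= -1)
Before val := tot - 5: not ((10/3)*c <= -1)
Before the loop (bound <=3), unroll the exhaustion recursion (WP_0 = exit-now case; WP_j = one more guarded iteration, up to j = 3):
  WP_0: (not (2*val <= -9)) and (not ((10/3)*c <= -1))
  WP_1: (2*val <= -9 -> ((not (2*val <= 1)) and (not ((10/3)*c <= -1)))) and ((not (2*val <= -9)) -> (not ((10/3)*c <= -1)))
  WP_2: (2*val <= -9 -> ((2*val <= 1 -> ((not (2*val <= 11)) and (not ((10/3)*c <= -1)))) and ((not (2*val <= 1)) -> (not ((10/3)*c <= -1))))) and ((not (2*val <= -9)) -> (not ((10/3)*c <= -1)))
  WP_3: (2*val <= -9 -> ((2*val <= 1 -> ((2*val <= 11 -> ((not (2*val <= 21)) and (not ((10/3)*c <= -1)))) and ((not (2*val <= 11)) -> (not ((10/3)*c <= -1))))) and ((not (2*val <= 1)) -> (not ((10/3)*c <= -1))))) and ((not (2*val <= -9)) -> (not ((10/3)*c <= -1)))
So before the loop: (2*val <= -9 -> ((2*val <= 1 -> ((2*val <= 11 -> ((not (2*val <= 21)) and (not ((10/3)*c <= -1)))) and ((not (2*val <= 11)) -> (not ((10/3)*c <= -1))))) and ((not (2*val <= 1)) -> (not ((10/3)*c <= -1))))) and ((not (2*val <= -9)) -> (not ((10/3)*c <= -1)))
Before tot := val: (2*val <= -9 -> ((2*val <= 1 -> ((2*val <= 11 -> ((not (2*val <= 21)) and (not ((10/3)*c <= -1)))) and ((not (2*val <= 11)) -> (not ((10/3)*c <= -1))))) and ((not (2*val <= 1)) -> (not ((10/3)*c <= -1))))) and ((not (2*val <= -9)) -> (not ((10/3)*c <= -1)))
Answer: WP = (2*val <= -9 -> ((2*val <= 1 -> ((2*val <= 11 -> ((not (2*val <= 21)) and (not ((10/3)*c <= -1)))) and ((not (2*val <= 11)) -> (not ((10/3)*c <= -1))))) and ((not (2*val <= 1)) -> (not ((10/3)*c <= -1))))) and ((not (2*val <= -9)) -> (not ((10/3)*c <= -1)))


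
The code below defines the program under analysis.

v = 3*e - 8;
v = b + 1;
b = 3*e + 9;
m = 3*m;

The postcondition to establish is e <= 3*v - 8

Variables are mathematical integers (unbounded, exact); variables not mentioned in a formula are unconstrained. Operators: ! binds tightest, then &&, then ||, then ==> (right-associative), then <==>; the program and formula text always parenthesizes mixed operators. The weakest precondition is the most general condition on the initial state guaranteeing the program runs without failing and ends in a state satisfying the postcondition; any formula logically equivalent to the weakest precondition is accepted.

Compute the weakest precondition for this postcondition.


Working backward. After the program, e <= 3*v - 8 must hold.
Before m := 3*m: e <= 3*v - 8
Before b := 3*e + 9: e <= 3*v - 8
Before v := b + 1: e <= 3*b - 5
Before v := 3*e - 8: e <= 3*b - 5
Answer: WP = e <= 3*b - 5


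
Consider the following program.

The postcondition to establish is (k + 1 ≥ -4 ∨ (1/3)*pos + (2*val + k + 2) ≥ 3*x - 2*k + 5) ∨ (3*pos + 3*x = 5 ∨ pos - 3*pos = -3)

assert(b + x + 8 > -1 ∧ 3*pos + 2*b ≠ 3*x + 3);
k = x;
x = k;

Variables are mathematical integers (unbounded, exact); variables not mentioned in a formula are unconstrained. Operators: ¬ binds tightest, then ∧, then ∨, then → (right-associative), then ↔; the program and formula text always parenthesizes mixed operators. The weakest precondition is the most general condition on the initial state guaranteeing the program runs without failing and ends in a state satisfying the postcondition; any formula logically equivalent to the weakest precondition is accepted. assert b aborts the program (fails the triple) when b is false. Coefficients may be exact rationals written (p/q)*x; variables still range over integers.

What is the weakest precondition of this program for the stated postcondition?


Working backward. After the program, the postcondition (k + 1 ≥ -4 ∨ (1/3)*pos + (2*val + k + 2) ≥ 3*x - 2*k + 5) ∨ (3*pos + 3*x = 5 ∨ pos - 3*pos = -3) must hold; in canonical form it is k ≥ -5 ∨ 3*k + (1/3)*pos + 2*val ≥ 3*x + 3 ∨ 3*pos + 3*x = 5 ∨ 2*pos = 3.
Before x := k: k ≥ -5 ∨ (1/3)*pos + 2*val ≥ 3 ∨ 3*k + 3*pos = 5 ∨ 2*pos = 3
Before k := x: x ≥ -5 ∨ (1/3)*pos + 2*val ≥ 3 ∨ 3*pos + 3*x = 5 ∨ 2*pos = 3
Before assert b + x + 8 > -1 ∧ 3*pos + 2*b ≠ 3*x + 3: b + x > -9 ∧ 2*b + 3*pos ≠ 3*x + 3 ∧ (x ≥ -5 ∨ (1/3)*pos + 2*val ≥ 3 ∨ 3*pos + 3*x = 5 ∨ 2*pos = 3)
Answer: WP = b + x > -9 ∧ 2*b + 3*pos ≠ 3*x + 3 ∧ (x ≥ -5 ∨ (1/3)*pos + 2*val ≥ 3 ∨ 3*pos + 3*x = 5 ∨ 2*pos = 3)


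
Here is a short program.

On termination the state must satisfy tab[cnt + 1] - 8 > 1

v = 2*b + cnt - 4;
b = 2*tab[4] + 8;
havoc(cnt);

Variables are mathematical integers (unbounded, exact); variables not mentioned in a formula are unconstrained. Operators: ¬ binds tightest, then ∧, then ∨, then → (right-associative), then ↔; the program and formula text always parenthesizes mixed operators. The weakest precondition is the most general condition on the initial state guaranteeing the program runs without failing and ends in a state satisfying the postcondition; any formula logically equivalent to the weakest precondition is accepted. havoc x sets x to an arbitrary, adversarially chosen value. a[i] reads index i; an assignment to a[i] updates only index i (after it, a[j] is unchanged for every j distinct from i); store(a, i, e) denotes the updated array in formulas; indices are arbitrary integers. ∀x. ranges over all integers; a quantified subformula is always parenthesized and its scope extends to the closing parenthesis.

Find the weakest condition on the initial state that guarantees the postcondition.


Working backward. After the program, the postcondition tab[cnt + 1] - 8 > 1 must hold; in canonical form it is tab[cnt + 1] > 9.
Before havoc cnt: ∀cnt_1. tab[cnt_1 + 1] > 9
Before b := 2*tab[4] + 8: ∀cnt_1. tab[cnt_1 + 1] > 9
Before v := 2*b + cnt - 4: ∀cnt_1. tab[cnt_1 + 1] > 9
Answer: WP = ∀cnt_1. tab[cnt_1 + 1] > 9


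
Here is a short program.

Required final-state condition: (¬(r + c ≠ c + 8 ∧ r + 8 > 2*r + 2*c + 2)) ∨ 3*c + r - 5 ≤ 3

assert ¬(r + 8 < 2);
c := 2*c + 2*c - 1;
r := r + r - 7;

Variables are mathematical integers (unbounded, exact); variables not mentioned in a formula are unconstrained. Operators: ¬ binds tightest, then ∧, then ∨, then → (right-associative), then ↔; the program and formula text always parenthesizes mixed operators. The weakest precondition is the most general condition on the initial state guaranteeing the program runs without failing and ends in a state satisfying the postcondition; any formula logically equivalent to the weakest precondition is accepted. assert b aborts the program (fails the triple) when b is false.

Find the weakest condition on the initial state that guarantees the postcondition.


Working backward. After the program, the postcondition (¬(r + c ≠ c + 8 ∧ r + 8 > 2*r + 2*c + 2)) ∨ 3*c + r - 5 ≤ 3 must hold; in canonical form it is (¬(r ≠ 8 ∧ 2*c + r < 6)) ∨ 3*c + r ≤ 8.
Before r := r + r - 7: (¬(2*r ≠ 15 ∧ 2*c + 2*r < 13)) ∨ 3*c + 2*r ≤ 15
Before c := 2*c + 2*c - 1: (¬(2*r ≠ 15 ∧ 8*c + 2*r < 15)) ∨ 12*c + 2*r ≤ 18
Before assert ¬(r + 8 < 2): (¬(r < -6)) ∧ ((¬(2*r ≠ 15 ∧ 8*c + 2*r < 15)) ∨ 12*c + 2*r ≤ 18)
Answer: WP = (¬(r < -6)) ∧ ((¬(2*r ≠ 15 ∧ 8*c + 2*r < 15)) ∨ 12*c + 2*r ≤ 18)


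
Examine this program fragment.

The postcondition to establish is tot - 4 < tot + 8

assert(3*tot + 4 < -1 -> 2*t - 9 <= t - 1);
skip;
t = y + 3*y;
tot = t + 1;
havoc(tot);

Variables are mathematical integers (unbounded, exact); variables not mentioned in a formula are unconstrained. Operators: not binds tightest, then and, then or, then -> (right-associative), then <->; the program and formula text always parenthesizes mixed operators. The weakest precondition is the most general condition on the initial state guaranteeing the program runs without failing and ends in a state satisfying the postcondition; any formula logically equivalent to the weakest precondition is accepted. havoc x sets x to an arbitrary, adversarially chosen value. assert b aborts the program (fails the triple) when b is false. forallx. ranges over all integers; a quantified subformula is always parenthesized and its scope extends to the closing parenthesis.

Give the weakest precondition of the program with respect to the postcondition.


Working backward. After the program, the postcondition tot - 4 < tot + 8 must hold; in canonical form it is true.
Before havoc tot: true
Before tot := t + 1: true
Before t := y + 3*y: true
Before skip: true
Before assert 3*tot + 4 < -1 -> 2*t - 9 <= t - 1: 3*tot < -5 -> t <= 8
Answer: WP = 3*tot < -5 -> t <= 8


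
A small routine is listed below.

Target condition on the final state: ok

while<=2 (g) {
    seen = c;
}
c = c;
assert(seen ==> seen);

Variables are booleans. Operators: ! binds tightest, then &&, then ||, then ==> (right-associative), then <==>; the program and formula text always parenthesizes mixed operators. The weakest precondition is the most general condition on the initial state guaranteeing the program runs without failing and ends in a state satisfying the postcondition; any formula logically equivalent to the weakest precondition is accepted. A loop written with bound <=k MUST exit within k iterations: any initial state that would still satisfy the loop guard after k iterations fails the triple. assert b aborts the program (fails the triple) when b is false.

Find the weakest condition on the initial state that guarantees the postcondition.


Working backward. After the program, ok must hold.
Before assert seen ==> seen: ok
Before c := c: ok
Before the loop (bound <=2), unroll the exhaustion recursion (WP_0 = exit-now case; WP_j = one more guarded iteration, up to j = 2):
  WP_0: (!g) && ok
  WP_1: (g ==> ((!g) && ok)) && ((!g) ==> ok)
  WP_2: (g ==> ((g ==> ((!g) && ok)) && ((!g) ==> ok))) && ((!g) ==> ok)
So before the loop: (g ==> ((g ==> ((!g) && ok)) && ((!g) ==> ok))) && ((!g) ==> ok)
Answer: WP = (g ==> ((g ==> ((!g) && ok)) && ((!g) ==> ok))) && ((!g) ==> ok)


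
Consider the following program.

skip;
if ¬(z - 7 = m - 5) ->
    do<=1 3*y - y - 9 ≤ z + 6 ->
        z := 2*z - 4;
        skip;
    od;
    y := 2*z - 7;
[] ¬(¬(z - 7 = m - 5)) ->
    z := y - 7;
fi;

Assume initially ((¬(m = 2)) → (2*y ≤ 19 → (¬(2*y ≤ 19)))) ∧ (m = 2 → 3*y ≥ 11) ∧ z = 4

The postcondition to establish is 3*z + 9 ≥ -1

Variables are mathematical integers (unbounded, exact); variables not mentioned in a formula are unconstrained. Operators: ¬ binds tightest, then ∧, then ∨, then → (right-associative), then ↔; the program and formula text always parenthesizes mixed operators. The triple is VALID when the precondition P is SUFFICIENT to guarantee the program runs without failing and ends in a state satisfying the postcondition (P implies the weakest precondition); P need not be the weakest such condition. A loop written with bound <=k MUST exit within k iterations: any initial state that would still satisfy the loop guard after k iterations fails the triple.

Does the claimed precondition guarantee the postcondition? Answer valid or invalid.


Working backward. After the program, the postcondition 3*z + 9 ≥ -1 must hold; in canonical form it is 3*z ≥ -10.
Then branch requires (2*y ≤ z + 15 → ((¬(2*y ≤ 2*z + 11)) ∧ 6*z ≥ 2)) ∧ ((¬(2*y ≤ z + 15)) → 3*z ≥ -10); else branch requires 3*y ≥ 11.
Before the if: ((¬(z = m + 2)) → ((2*y ≤ z + 15 → ((¬(2*y ≤ 2*z + 11)) ∧ 6*z ≥ 2)) ∧ ((¬(2*y ≤ z + 15)) → 3*z ≥ -10))) ∧ (z = m + 2 → 3*y ≥ 11)
Before skip: ((¬(z = m + 2)) → ((2*y ≤ z + 15 → ((¬(2*y ≤ 2*z + 11)) ∧ 6*z ≥ 2)) ∧ ((¬(2*y ≤ z + 15)) → 3*z ≥ -10))) ∧ (z = m + 2 → 3*y ≥ 11)
The weakest precondition is ((¬(z = m + 2)) → ((2*y ≤ z + 15 → ((¬(2*y ≤ 2*z + 11)) ∧ 6*z ≥ 2)) ∧ ((¬(2*y ≤ z + 15)) → 3*z ≥ -10))) ∧ (z = m + 2 → 3*y ≥ 11).
Check whether ((¬(m = 2)) → (2*y ≤ 19 → (¬(2*y ≤ 19)))) ∧ (m = 2 → 3*y ≥ 11) ∧ z = 4 implies it.
Every state satisfying the precondition satisfies the weakest precondition: the implication holds.
Answer: valid


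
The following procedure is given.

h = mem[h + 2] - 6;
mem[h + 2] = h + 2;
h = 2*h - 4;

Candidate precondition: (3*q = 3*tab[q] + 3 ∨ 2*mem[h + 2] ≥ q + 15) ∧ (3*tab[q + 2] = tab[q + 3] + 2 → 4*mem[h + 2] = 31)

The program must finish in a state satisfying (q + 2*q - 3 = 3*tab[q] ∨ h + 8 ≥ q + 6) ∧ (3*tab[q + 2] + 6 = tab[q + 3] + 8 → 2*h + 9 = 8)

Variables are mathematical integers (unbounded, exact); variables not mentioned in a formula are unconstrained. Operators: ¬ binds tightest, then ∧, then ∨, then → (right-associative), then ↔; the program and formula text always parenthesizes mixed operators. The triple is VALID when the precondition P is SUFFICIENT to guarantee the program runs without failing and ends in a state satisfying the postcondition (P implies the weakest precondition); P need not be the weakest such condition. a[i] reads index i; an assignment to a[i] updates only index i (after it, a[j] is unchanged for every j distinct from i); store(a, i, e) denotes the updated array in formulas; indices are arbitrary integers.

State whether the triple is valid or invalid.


Working backward. After the program, the postcondition (q + 2*q - 3 = 3*tab[q] ∨ h + 8 ≥ q + 6) ∧ (3*tab[q + 2] + 6 = tab[q + 3] + 8 → 2*h + 9 = 8) must hold; in canonical form it is (3*q = 3*tab[q] + 3 ∨ h ≥ q - 2) ∧ (3*tab[q + 2] = tab[q + 3] + 2 → 2*h = -1).
Before h := 2*h - 4: (3*q = 3*tab[q] + 3 ∨ 2*h ≥ q + 2) ∧ (3*tab[q + 2] = tab[q + 3] + 2 → 4*h = 7)
Before mem[h + 2] := h + 2: (3*q = 3*tab[q] + 3 ∨ 2*h ≥ q + 2) ∧ (3*tab[q + 2] = tab[q + 3] + 2 → 4*h = 7)
Before h := mem[h + 2] - 6: (3*q = 3*tab[q] + 3 ∨ 2*mem[h + 2] ≥ q + 14) ∧ (3*tab[q + 2] = tab[q + 3] + 2 → 4*mem[h + 2] = 31)
The weakest precondition is (3*q = 3*tab[q] + 3 ∨ 2*mem[h + 2] ≥ q + 14) ∧ (3*tab[q + 2] = tab[q + 3] + 2 → 4*mem[h + 2] = 31).
Check whether (3*q = 3*tab[q] + 3 ∨ 2*mem[h + 2] ≥ q + 15) ∧ (3*tab[q + 2] = tab[q + 3] + 2 → 4*mem[h + 2] = 31) implies it.
Every state satisfying the precondition satisfies the weakest precondition: the implication holds.
Answer: valid


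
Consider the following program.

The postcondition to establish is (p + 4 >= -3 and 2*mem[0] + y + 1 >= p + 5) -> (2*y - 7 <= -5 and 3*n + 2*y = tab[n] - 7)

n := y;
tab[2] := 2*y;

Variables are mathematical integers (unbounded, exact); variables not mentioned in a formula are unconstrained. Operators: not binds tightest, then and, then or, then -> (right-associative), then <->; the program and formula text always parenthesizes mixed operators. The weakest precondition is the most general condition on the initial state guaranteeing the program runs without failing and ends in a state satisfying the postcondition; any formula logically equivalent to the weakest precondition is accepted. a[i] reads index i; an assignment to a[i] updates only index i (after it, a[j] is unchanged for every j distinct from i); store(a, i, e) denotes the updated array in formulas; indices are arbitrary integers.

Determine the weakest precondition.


Working backward. After the program, the postcondition (p + 4 >= -3 and 2*mem[0] + y + 1 >= p + 5) -> (2*y - 7 <= -5 and 3*n + 2*y = tab[n] - 7) must hold; in canonical form it is (p >= -7 and 2*mem[0] + y >= p + 4) -> (2*y <= 2 and 3*n + 2*y = tab[n] - 7).
Before tab[2] := 2*y: (p >= -7 and 2*mem[0] + y >= p + 4) -> (2*y <= 2 and 3*n + 2*y = store(tab, 2, 2*y)[n] - 7)
Before n := y: (p >= -7 and 2*mem[0] + y >= p + 4) -> (2*y <= 2 and 5*y = store(tab, 2, 2*y)[y] - 7)
Answer: WP = (p >= -7 and 2*mem[0] + y >= p + 4) -> (2*y <= 2 and 5*y = store(tab, 2, 2*y)[y] - 7)


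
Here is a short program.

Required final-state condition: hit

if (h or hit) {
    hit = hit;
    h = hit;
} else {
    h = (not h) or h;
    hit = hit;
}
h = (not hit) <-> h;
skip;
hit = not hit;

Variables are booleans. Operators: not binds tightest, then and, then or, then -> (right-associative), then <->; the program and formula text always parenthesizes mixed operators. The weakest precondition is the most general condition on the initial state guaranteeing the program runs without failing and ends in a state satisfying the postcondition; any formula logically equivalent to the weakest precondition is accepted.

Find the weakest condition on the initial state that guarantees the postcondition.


Working backward. After the program, hit must hold.
Before hit := not hit: not hit
Before skip: not hit
Before h := (not hit) <-> h: not hit
Then branch requires not hit; else branch requires not hit.
Before the if: ((h or hit) -> (not hit)) and ((not (h or hit)) -> (not hit))
Answer: WP = ((h or hit) -> (not hit)) and ((not (h or hit)) -> (not hit))


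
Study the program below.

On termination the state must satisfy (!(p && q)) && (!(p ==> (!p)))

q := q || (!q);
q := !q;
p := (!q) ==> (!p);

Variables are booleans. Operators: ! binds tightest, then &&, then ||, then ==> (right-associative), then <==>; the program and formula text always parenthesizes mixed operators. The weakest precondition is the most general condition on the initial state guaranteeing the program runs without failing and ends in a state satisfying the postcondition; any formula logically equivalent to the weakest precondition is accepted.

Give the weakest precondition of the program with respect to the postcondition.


Working backward. After the program, (!(p && q)) && (!(p ==> (!p))) must hold.
Before p := (!q) ==> (!p): (!(((!q) ==> (!p)) && q)) && (!(((!q) ==> (!p)) ==> (!((!q) ==> (!p)))))
Before q := !q: (!((q ==> (!p)) && (!q))) && (!((q ==> (!p)) ==> (!(q ==> (!p)))))
Before q := q || (!q): !((!p) ==> p)
Answer: WP = !((!p) ==> p)


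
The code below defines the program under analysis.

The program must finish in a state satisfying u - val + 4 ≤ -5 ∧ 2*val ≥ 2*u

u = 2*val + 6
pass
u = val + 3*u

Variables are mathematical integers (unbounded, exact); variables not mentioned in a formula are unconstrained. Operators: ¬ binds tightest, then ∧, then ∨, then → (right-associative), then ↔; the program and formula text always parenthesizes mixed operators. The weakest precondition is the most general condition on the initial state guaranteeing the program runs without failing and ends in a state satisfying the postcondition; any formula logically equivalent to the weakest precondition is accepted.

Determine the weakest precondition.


Working backward. After the program, the postcondition u - val + 4 ≤ -5 ∧ 2*val ≥ 2*u must hold; in canonical form it is u ≤ val - 9 ∧ 2*val ≥ 2*u.
Before u := val + 3*u: 3*u ≤ -9 ∧ 6*u ≤ 0
Before skip: 3*u ≤ -9 ∧ 6*u ≤ 0
Before u := 2*val + 6: 6*val ≤ -27 ∧ 12*val ≤ -36
Answer: WP = 6*val ≤ -27 ∧ 12*val ≤ -36
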